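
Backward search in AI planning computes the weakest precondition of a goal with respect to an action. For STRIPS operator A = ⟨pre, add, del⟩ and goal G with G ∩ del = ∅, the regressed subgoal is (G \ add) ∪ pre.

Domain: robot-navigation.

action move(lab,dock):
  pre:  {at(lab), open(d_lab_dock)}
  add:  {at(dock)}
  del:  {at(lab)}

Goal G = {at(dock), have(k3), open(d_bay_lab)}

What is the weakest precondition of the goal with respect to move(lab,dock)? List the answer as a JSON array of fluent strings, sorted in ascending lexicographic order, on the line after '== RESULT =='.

Regress:
  G ∩ del = {}  (empty — regression defined)
  G \ add = {at(dock), have(k3), open(d_bay_lab)} \ {at(dock)} = {have(k3), open(d_bay_lab)}
  ∪ pre   = {have(k3), open(d_bay_lab)} ∪ {at(lab), open(d_lab_dock)}
          = {at(lab), have(k3), open(d_bay_lab), open(d_lab_dock)}

== RESULT ==
["at(lab)", "have(k3)", "open(d_bay_lab)", "open(d_lab_dock)"]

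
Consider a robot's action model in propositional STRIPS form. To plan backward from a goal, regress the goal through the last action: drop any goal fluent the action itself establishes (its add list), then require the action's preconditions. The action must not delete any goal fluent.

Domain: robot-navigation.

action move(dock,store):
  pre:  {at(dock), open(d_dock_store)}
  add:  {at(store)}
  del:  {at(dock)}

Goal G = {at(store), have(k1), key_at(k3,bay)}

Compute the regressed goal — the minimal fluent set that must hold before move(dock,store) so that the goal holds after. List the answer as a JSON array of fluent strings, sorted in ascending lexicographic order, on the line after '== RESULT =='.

Regress:
  G ∩ del = {}  (empty — regression defined)
  G \ add = {at(store), have(k1), key_at(k3,bay)} \ {at(store)} = {have(k1), key_at(k3,bay)}
  ∪ pre   = {have(k1), key_at(k3,bay)} ∪ {at(dock), open(d_dock_store)}
          = {at(dock), have(k1), key_at(k3,bay), open(d_dock_store)}

== RESULT ==
["at(dock)", "have(k1)", "key_at(k3,bay)", "open(d_dock_store)"]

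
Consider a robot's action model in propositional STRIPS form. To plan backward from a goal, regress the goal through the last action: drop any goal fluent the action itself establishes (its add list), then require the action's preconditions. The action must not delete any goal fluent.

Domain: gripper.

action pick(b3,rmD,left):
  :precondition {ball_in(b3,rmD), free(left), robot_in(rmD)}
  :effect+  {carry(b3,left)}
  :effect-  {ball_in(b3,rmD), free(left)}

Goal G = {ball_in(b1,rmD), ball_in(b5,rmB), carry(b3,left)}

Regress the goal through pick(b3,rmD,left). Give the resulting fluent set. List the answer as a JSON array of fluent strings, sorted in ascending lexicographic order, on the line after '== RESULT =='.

Compute (G \ add) ∪ pre:
  G ∩ del = {}  (empty — regression defined)
  G \ add = {ball_in(b1,rmD), ball_in(b5,rmB), carry(b3,left)} \ {carry(b3,left)} = {ball_in(b1,rmD), ball_in(b5,rmB)}
  ∪ pre   = {ball_in(b1,rmD), ball_in(b5,rmB)} ∪ {ball_in(b3,rmD), free(left), robot_in(rmD)}
          = {ball_in(b1,rmD), ball_in(b3,rmD), ball_in(b5,rmB), free(left), robot_in(rmD)}

== RESULT ==
["ball_in(b1,rmD)", "ball_in(b3,rmD)", "ball_in(b5,rmB)", "free(left)", "robot_in(rmD)"]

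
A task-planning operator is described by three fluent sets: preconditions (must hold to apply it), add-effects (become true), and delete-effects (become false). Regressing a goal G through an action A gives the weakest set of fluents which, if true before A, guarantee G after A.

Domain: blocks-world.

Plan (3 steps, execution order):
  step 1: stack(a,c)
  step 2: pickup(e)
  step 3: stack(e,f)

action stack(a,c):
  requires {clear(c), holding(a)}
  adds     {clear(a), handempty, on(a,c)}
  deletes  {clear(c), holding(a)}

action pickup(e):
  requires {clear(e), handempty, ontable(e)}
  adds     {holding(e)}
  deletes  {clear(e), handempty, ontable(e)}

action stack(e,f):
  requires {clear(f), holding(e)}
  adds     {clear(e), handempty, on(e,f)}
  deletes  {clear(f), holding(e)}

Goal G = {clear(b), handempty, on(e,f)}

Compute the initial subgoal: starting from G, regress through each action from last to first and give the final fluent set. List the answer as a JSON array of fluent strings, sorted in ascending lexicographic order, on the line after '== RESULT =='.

Regress step by step:
  through step 3 (stack(e,f)): drop {handempty, on(e,f)}, keep {clear(b)}, require {clear(f), holding(e)}
    → {clear(b), clear(f), holding(e)}
  through step 2 (pickup(e)): drop {holding(e)}, keep {clear(b), clear(f)}, require {clear(e), handempty, ontable(e)}
    → {clear(b), clear(e), clear(f), handempty, ontable(e)}
  through step 1 (stack(a,c)): drop {handempty}, keep {clear(b), clear(e), clear(f), ontable(e)}, require {clear(c), holding(a)}
    → {clear(b), clear(c), clear(e), clear(f), holding(a), ontable(e)}

== RESULT ==
["clear(b)", "clear(c)", "clear(e)", "clear(f)", "holding(a)", "ontable(e)"]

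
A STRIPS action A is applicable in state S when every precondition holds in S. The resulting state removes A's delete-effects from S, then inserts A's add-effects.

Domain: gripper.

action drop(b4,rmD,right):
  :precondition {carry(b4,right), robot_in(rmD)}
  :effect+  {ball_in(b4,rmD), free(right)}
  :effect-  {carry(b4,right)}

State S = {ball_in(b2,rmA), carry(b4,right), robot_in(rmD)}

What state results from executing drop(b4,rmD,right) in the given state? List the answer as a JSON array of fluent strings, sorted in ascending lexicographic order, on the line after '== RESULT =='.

Progress:
  pre ⊆ S: {carry(b4,right), robot_in(rmD)} ⊆ S  — applicable
  S \ del = {ball_in(b2,rmA), robot_in(rmD)}
  ∪ add   = {ball_in(b2,rmA), ball_in(b4,rmD), free(right), robot_in(rmD)}

== RESULT ==
["ball_in(b2,rmA)", "ball_in(b4,rmD)", "free(right)", "robot_in(rmD)"]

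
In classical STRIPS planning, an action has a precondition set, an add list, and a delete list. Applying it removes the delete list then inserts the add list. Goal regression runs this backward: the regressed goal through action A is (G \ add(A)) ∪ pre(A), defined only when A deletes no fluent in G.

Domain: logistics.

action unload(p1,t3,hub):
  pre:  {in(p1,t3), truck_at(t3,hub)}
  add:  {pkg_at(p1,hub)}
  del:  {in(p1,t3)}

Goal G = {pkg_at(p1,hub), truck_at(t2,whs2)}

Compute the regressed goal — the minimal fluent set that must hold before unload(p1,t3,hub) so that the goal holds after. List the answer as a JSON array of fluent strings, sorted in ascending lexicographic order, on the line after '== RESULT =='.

Regress:
  G ∩ del = {}  (empty — regression defined)
  G \ add = {pkg_at(p1,hub), truck_at(t2,whs2)} \ {pkg_at(p1,hub)} = {truck_at(t2,whs2)}
  ∪ pre   = {truck_at(t2,whs2)} ∪ {in(p1,t3), truck_at(t3,hub)}
          = {in(p1,t3), truck_at(t2,whs2), truck_at(t3,hub)}

== RESULT ==
["in(p1,t3)", "truck_at(t2,whs2)", "truck_at(t3,hub)"]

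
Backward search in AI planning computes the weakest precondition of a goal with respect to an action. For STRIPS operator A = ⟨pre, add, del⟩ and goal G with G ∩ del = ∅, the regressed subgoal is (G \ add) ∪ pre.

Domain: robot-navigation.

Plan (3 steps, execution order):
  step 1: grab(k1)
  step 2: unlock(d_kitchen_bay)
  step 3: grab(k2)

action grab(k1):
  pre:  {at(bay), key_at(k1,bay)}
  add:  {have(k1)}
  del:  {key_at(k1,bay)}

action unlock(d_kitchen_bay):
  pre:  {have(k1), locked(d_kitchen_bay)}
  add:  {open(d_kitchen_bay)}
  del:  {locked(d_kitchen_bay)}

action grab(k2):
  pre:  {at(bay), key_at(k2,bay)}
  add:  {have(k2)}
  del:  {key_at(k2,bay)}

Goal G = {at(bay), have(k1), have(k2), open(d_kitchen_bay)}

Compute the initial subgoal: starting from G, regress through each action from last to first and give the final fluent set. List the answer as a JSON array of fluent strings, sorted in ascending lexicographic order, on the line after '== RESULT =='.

Regress step by step:
  through step 3 (grab(k2)): drop {have(k2)}, keep {at(bay), have(k1), open(d_kitchen_bay)}, require {at(bay), key_at(k2,bay)}
    → {at(bay), have(k1), key_at(k2,bay), open(d_kitchen_bay)}
  through step 2 (unlock(d_kitchen_bay)): drop {open(d_kitchen_bay)}, keep {at(bay), have(k1), key_at(k2,bay)}, require {have(k1), locked(d_kitchen_bay)}
    → {at(bay), have(k1), key_at(k2,bay), locked(d_kitchen_bay)}
  through step 1 (grab(k1)): drop {have(k1)}, keep {at(bay), key_at(k2,bay), locked(d_kitchen_bay)}, require {at(bay), key_at(k1,bay)}
    → {at(bay), key_at(k1,bay), key_at(k2,bay), locked(d_kitchen_bay)}

== RESULT ==
["at(bay)", "key_at(k1,bay)", "key_at(k2,bay)", "locked(d_kitchen_bay)"]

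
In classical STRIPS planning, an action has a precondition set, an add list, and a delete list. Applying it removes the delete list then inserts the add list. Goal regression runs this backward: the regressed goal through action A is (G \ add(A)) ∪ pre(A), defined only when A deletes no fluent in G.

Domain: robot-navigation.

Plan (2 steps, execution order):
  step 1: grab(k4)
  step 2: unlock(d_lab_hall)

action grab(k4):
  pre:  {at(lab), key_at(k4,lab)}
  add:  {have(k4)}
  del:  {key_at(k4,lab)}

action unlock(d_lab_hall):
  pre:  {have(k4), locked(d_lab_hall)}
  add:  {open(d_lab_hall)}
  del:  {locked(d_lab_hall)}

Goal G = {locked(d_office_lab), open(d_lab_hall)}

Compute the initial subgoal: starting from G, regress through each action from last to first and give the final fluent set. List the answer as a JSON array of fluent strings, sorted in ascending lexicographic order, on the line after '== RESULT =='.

Regress step by step:
  through step 2 (unlock(d_lab_hall)): drop {open(d_lab_hall)}, keep {locked(d_office_lab)}, require {have(k4), locked(d_lab_hall)}
    → {have(k4), locked(d_lab_hall), locked(d_office_lab)}
  through step 1 (grab(k4)): drop {have(k4)}, keep {locked(d_lab_hall), locked(d_office_lab)}, require {at(lab), key_at(k4,lab)}
    → {at(lab), key_at(k4,lab), locked(d_lab_hall), locked(d_office_lab)}

== RESULT ==
["at(lab)", "key_at(k4,lab)", "locked(d_lab_hall)", "locked(d_office_lab)"]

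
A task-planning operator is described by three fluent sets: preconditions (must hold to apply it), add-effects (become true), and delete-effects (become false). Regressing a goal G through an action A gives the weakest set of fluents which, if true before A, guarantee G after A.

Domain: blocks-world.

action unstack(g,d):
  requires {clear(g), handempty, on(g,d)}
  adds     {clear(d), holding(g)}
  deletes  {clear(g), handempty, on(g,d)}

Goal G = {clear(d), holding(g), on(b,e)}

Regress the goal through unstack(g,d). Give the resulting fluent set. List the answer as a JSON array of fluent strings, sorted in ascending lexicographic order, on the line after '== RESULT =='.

Regress:
  G ∩ del = {}  (empty — regression defined)
  G \ add = {clear(d), holding(g), on(b,e)} \ {clear(d), holding(g)} = {on(b,e)}
  ∪ pre   = {on(b,e)} ∪ {clear(g), handempty, on(g,d)}
          = {clear(g), handempty, on(b,e), on(g,d)}

== RESULT ==
["clear(g)", "handempty", "on(b,e)", "on(g,d)"]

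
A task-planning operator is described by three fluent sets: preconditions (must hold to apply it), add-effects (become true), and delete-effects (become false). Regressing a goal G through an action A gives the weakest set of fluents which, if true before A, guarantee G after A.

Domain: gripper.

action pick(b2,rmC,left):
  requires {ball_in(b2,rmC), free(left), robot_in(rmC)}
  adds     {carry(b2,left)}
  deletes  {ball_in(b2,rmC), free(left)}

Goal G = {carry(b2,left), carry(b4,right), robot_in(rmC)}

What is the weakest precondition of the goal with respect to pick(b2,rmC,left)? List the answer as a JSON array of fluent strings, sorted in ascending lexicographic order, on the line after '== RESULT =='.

Regress:
  G ∩ del = {}  (empty — regression defined)
  G \ add = {carry(b2,left), carry(b4,right), robot_in(rmC)} \ {carry(b2,left)} = {carry(b4,right), robot_in(rmC)}
  ∪ pre   = {carry(b4,right), robot_in(rmC)} ∪ {ball_in(b2,rmC), free(left), robot_in(rmC)}
          = {ball_in(b2,rmC), carry(b4,right), free(left), robot_in(rmC)}

== RESULT ==
["ball_in(b2,rmC)", "carry(b4,right)", "free(left)", "robot_in(rmC)"]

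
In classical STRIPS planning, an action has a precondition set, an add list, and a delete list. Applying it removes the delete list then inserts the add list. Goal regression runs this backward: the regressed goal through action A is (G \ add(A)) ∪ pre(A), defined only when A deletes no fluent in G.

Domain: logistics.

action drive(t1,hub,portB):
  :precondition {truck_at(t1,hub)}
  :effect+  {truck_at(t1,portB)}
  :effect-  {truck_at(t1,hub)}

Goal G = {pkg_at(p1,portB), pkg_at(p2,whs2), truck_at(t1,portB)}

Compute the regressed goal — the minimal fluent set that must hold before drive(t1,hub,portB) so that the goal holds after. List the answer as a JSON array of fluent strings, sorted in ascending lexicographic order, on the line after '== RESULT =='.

Compute (G \ add) ∪ pre:
  G ∩ del = {}  (empty — regression defined)
  G \ add = {pkg_at(p1,portB), pkg_at(p2,whs2), truck_at(t1,portB)} \ {truck_at(t1,portB)} = {pkg_at(p1,portB), pkg_at(p2,whs2)}
  ∪ pre   = {pkg_at(p1,portB), pkg_at(p2,whs2)} ∪ {truck_at(t1,hub)}
          = {pkg_at(p1,portB), pkg_at(p2,whs2), truck_at(t1,hub)}

== RESULT ==
["pkg_at(p1,portB)", "pkg_at(p2,whs2)", "truck_at(t1,hub)"]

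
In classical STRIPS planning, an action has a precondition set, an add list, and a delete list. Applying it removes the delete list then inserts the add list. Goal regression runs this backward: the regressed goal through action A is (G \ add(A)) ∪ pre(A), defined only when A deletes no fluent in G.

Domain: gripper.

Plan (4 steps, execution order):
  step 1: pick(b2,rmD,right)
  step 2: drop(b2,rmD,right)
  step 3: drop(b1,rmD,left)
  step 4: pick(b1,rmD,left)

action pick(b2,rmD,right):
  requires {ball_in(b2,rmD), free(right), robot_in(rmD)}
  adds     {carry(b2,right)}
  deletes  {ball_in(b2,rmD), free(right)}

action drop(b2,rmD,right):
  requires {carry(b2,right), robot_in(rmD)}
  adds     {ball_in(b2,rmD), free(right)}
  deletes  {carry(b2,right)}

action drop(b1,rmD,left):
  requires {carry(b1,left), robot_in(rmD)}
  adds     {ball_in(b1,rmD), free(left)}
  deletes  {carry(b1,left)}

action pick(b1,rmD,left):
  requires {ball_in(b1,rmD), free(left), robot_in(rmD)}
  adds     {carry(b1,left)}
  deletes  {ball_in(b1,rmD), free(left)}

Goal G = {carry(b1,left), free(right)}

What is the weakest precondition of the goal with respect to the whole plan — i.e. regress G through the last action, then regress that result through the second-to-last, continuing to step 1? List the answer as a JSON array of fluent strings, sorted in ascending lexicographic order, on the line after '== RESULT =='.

Work backward from the goal:
  through step 4 (pick(b1,rmD,left)): drop {carry(b1,left)}, keep {free(right)}, require {ball_in(b1,rmD), free(left), robot_in(rmD)}
    → {ball_in(b1,rmD), free(left), free(right), robot_in(rmD)}
  through step 3 (drop(b1,rmD,left)): drop {ball_in(b1,rmD), free(left)}, keep {free(right), robot_in(rmD)}, require {carry(b1,left), robot_in(rmD)}
    → {carry(b1,left), free(right), robot_in(rmD)}
  through step 2 (drop(b2,rmD,right)): drop {free(right)}, keep {carry(b1,left), robot_in(rmD)}, require {carry(b2,right), robot_in(rmD)}
    → {carry(b1,left), carry(b2,right), robot_in(rmD)}
  through step 1 (pick(b2,rmD,right)): drop {carry(b2,right)}, keep {carry(b1,left), robot_in(rmD)}, require {ball_in(b2,rmD), free(right), robot_in(rmD)}
    → {ball_in(b2,rmD), carry(b1,left), free(right), robot_in(rmD)}

== RESULT ==
["ball_in(b2,rmD)", "carry(b1,left)", "free(right)", "robot_in(rmD)"]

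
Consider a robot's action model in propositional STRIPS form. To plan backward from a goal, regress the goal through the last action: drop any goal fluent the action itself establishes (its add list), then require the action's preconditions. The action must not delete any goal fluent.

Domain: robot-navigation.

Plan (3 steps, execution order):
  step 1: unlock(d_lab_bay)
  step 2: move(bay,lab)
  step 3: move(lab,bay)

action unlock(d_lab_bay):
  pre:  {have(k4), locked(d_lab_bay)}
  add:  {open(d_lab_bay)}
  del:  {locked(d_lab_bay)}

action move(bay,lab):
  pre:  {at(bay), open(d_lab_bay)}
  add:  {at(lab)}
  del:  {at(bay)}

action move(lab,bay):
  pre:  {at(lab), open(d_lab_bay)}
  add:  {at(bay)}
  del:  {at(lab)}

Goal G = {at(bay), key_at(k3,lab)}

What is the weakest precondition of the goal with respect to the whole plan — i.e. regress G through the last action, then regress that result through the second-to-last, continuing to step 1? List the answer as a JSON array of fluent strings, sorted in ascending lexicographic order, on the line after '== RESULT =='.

Work backward from the goal:
  through step 3 (move(lab,bay)): drop {at(bay)}, keep {key_at(k3,lab)}, require {at(lab), open(d_lab_bay)}
    → {at(lab), key_at(k3,lab), open(d_lab_bay)}
  through step 2 (move(bay,lab)): drop {at(lab)}, keep {key_at(k3,lab), open(d_lab_bay)}, require {at(bay), open(d_lab_bay)}
    → {at(bay), key_at(k3,lab), open(d_lab_bay)}
  through step 1 (unlock(d_lab_bay)): drop {open(d_lab_bay)}, keep {at(bay), key_at(k3,lab)}, require {have(k4), locked(d_lab_bay)}
    → {at(bay), have(k4), key_at(k3,lab), locked(d_lab_bay)}

== RESULT ==
["at(bay)", "have(k4)", "key_at(k3,lab)", "locked(d_lab_bay)"]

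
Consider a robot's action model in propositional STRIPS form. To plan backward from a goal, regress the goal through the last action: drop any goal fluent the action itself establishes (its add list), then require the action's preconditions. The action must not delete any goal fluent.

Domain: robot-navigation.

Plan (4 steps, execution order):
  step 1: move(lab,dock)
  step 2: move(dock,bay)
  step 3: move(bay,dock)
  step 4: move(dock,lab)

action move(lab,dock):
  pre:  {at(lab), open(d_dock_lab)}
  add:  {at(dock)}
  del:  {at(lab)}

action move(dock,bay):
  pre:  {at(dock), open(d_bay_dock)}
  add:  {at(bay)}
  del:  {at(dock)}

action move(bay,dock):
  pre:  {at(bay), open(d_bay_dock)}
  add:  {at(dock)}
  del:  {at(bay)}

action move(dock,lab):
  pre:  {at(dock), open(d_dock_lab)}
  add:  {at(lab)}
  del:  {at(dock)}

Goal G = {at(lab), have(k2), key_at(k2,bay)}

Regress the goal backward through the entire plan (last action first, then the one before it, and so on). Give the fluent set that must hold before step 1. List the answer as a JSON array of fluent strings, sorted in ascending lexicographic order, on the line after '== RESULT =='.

Work backward from the goal:
  through step 4 (move(dock,lab)): drop {at(lab)}, keep {have(k2), key_at(k2,bay)}, require {at(dock), open(d_dock_lab)}
    → {at(dock), have(k2), key_at(k2,bay), open(d_dock_lab)}
  through step 3 (move(bay,dock)): drop {at(dock)}, keep {have(k2), key_at(k2,bay), open(d_dock_lab)}, require {at(bay), open(d_bay_dock)}
    → {at(bay), have(k2), key_at(k2,bay), open(d_bay_dock), open(d_dock_lab)}
  through step 2 (move(dock,bay)): drop {at(bay)}, keep {have(k2), key_at(k2,bay), open(d_bay_dock), open(d_dock_lab)}, require {at(dock), open(d_bay_dock)}
    → {at(dock), have(k2), key_at(k2,bay), open(d_bay_dock), open(d_dock_lab)}
  through step 1 (move(lab,dock)): drop {at(dock)}, keep {have(k2), key_at(k2,bay), open(d_bay_dock), open(d_dock_lab)}, require {at(lab), open(d_dock_lab)}
    → {at(lab), have(k2), key_at(k2,bay), open(d_bay_dock), open(d_dock_lab)}

== RESULT ==
["at(lab)", "have(k2)", "key_at(k2,bay)", "open(d_bay_dock)", "open(d_dock_lab)"]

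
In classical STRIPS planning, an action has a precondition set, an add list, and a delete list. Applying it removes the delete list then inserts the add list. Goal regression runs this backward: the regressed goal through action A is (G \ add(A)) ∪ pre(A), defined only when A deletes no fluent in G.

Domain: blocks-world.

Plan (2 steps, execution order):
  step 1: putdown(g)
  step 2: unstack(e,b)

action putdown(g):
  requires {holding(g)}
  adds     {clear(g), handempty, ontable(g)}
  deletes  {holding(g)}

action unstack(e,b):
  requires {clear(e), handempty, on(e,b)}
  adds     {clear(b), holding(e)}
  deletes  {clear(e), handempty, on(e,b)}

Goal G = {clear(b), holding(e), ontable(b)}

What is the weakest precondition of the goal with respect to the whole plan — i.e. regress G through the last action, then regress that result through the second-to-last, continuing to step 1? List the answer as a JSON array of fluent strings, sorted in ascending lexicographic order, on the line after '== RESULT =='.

Work backward from the goal:
  through step 2 (unstack(e,b)): drop {clear(b), holding(e)}, keep {ontable(b)}, require {clear(e), handempty, on(e,b)}
    → {clear(e), handempty, on(e,b), ontable(b)}
  through step 1 (putdown(g)): drop {handempty}, keep {clear(e), on(e,b), ontable(b)}, require {holding(g)}
    → {clear(e), holding(g), on(e,b), ontable(b)}

== RESULT ==
["clear(e)", "holding(g)", "on(e,b)", "ontable(b)"]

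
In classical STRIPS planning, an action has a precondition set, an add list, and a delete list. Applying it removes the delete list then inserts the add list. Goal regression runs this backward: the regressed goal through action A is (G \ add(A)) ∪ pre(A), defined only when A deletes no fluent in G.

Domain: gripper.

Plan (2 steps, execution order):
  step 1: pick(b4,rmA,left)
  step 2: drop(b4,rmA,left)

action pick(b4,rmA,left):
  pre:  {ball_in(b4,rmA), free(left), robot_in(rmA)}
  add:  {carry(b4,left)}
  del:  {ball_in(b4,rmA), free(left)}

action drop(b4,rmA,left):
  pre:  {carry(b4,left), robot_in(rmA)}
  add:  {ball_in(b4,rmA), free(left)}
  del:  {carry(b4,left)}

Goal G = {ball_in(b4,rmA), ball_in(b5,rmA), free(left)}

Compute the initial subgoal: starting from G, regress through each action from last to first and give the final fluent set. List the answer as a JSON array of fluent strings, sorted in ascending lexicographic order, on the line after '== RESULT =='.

Work backward from the goal:
  through step 2 (drop(b4,rmA,left)): drop {ball_in(b4,rmA), free(left)}, keep {ball_in(b5,rmA)}, require {carry(b4,left), robot_in(rmA)}
    → {ball_in(b5,rmA), carry(b4,left), robot_in(rmA)}
  through step 1 (pick(b4,rmA,left)): drop {carry(b4,left)}, keep {ball_in(b5,rmA), robot_in(rmA)}, require {ball_in(b4,rmA), free(left), robot_in(rmA)}
    → {ball_in(b4,rmA), ball_in(b5,rmA), free(left), robot_in(rmA)}

== RESULT ==
["ball_in(b4,rmA)", "ball_in(b5,rmA)", "free(left)", "robot_in(rmA)"]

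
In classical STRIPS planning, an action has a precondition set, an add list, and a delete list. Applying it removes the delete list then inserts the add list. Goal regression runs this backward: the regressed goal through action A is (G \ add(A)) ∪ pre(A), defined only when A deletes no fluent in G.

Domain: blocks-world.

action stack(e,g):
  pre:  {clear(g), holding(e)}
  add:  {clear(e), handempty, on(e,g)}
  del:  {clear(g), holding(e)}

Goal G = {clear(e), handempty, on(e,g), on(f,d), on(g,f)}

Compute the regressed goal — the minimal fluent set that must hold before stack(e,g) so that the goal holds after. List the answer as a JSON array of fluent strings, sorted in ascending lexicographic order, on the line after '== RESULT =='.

Compute (G \ add) ∪ pre:
  G ∩ del = {}  (empty — regression defined)
  G \ add = {clear(e), handempty, on(e,g), on(f,d), on(g,f)} \ {clear(e), handempty, on(e,g)} = {on(f,d), on(g,f)}
  ∪ pre   = {on(f,d), on(g,f)} ∪ {clear(g), holding(e)}
          = {clear(g), holding(e), on(f,d), on(g,f)}

== RESULT ==
["clear(g)", "holding(e)", "on(f,d)", "on(g,f)"]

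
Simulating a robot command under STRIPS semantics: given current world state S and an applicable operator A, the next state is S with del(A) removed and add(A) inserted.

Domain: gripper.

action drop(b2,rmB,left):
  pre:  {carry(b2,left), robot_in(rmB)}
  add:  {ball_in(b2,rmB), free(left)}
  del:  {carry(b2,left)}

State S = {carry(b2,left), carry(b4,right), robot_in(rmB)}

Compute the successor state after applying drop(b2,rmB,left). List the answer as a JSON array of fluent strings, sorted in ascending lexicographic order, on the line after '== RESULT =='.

Progress:
  pre ⊆ S: {carry(b2,left), robot_in(rmB)} ⊆ S  — applicable
  S \ del = {carry(b4,right), robot_in(rmB)}
  ∪ add   = {ball_in(b2,rmB), carry(b4,right), free(left), robot_in(rmB)}

== RESULT ==
["ball_in(b2,rmB)", "carry(b4,right)", "free(left)", "robot_in(rmB)"]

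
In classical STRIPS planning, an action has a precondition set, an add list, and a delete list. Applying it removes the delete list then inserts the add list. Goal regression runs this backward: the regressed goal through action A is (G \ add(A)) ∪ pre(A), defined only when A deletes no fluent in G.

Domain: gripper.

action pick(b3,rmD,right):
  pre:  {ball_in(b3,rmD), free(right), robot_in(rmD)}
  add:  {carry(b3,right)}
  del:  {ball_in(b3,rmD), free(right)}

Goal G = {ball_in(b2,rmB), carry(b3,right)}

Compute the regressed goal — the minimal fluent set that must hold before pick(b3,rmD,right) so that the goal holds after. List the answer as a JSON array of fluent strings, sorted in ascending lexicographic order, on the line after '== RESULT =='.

Regress:
  G ∩ del = {}  (empty — regression defined)
  G \ add = {ball_in(b2,rmB), carry(b3,right)} \ {carry(b3,right)} = {ball_in(b2,rmB)}
  ∪ pre   = {ball_in(b2,rmB)} ∪ {ball_in(b3,rmD), free(right), robot_in(rmD)}
          = {ball_in(b2,rmB), ball_in(b3,rmD), free(right), robot_in(rmD)}

== RESULT ==
["ball_in(b2,rmB)", "ball_in(b3,rmD)", "free(right)", "robot_in(rmD)"]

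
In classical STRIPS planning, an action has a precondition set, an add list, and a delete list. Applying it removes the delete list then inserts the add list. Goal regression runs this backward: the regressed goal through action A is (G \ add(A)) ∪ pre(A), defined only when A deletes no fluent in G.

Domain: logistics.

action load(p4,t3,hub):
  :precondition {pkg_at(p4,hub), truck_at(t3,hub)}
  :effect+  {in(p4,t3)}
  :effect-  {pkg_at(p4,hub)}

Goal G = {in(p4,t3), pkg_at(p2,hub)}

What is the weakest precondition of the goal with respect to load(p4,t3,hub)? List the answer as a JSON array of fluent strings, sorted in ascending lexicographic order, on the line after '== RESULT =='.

Compute (G \ add) ∪ pre:
  G ∩ del = {}  (empty — regression defined)
  G \ add = {in(p4,t3), pkg_at(p2,hub)} \ {in(p4,t3)} = {pkg_at(p2,hub)}
  ∪ pre   = {pkg_at(p2,hub)} ∪ {pkg_at(p4,hub), truck_at(t3,hub)}
          = {pkg_at(p2,hub), pkg_at(p4,hub), truck_at(t3,hub)}

== RESULT ==
["pkg_at(p2,hub)", "pkg_at(p4,hub)", "truck_at(t3,hub)"]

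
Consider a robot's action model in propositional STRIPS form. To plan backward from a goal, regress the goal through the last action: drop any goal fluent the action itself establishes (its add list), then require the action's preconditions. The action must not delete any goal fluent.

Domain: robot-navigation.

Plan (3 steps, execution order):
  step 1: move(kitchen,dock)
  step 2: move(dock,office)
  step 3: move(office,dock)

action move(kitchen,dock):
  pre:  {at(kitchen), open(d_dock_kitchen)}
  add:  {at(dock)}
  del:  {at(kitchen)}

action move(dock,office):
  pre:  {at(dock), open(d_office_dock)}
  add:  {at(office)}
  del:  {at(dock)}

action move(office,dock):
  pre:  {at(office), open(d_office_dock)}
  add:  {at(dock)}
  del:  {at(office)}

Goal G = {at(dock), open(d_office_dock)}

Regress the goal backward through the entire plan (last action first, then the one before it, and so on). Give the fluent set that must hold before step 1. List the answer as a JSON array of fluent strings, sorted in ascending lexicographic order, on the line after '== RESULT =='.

Work backward from the goal:
  through step 3 (move(office,dock)): drop {at(dock)}, keep {open(d_office_dock)}, require {at(office), open(d_office_dock)}
    → {at(office), open(d_office_dock)}
  through step 2 (move(dock,office)): drop {at(office)}, keep {open(d_office_dock)}, require {at(dock), open(d_office_dock)}
    → {at(dock), open(d_office_dock)}
  through step 1 (move(kitchen,dock)): drop {at(dock)}, keep {open(d_office_dock)}, require {at(kitchen), open(d_dock_kitchen)}
    → {at(kitchen), open(d_dock_kitchen), open(d_office_dock)}

== RESULT ==
["at(kitchen)", "open(d_dock_kitchen)", "open(d_office_dock)"]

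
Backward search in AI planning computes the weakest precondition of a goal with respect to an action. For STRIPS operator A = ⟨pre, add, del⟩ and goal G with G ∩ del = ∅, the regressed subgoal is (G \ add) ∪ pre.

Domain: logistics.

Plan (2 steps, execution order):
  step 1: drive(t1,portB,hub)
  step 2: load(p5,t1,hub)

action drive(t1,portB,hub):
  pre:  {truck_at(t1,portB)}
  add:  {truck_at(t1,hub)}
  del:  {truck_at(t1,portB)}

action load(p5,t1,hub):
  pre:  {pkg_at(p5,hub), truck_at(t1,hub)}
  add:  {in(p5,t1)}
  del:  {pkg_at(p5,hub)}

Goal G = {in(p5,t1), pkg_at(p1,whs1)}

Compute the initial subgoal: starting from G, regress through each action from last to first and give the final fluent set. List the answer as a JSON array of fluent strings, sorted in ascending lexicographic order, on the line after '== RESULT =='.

Work backward from the goal:
  through step 2 (load(p5,t1,hub)): drop {in(p5,t1)}, keep {pkg_at(p1,whs1)}, require {pkg_at(p5,hub), truck_at(t1,hub)}
    → {pkg_at(p1,whs1), pkg_at(p5,hub), truck_at(t1,hub)}
  through step 1 (drive(t1,portB,hub)): drop {truck_at(t1,hub)}, keep {pkg_at(p1,whs1), pkg_at(p5,hub)}, require {truck_at(t1,portB)}
    → {pkg_at(p1,whs1), pkg_at(p5,hub), truck_at(t1,portB)}

== RESULT ==
["pkg_at(p1,whs1)", "pkg_at(p5,hub)", "truck_at(t1,portB)"]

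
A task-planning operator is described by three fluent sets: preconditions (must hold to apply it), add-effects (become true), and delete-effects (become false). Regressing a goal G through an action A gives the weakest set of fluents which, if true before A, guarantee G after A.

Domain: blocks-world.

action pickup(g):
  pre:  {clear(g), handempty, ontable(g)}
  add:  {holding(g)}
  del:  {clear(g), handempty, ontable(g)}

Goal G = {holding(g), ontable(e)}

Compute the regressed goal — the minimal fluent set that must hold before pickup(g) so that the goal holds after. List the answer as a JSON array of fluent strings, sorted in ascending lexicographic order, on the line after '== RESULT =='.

Regress:
  G ∩ del = {}  (empty — regression defined)
  G \ add = {holding(g), ontable(e)} \ {holding(g)} = {ontable(e)}
  ∪ pre   = {ontable(e)} ∪ {clear(g), handempty, ontable(g)}
          = {clear(g), handempty, ontable(e), ontable(g)}

== RESULT ==
["clear(g)", "handempty", "ontable(e)", "ontable(g)"]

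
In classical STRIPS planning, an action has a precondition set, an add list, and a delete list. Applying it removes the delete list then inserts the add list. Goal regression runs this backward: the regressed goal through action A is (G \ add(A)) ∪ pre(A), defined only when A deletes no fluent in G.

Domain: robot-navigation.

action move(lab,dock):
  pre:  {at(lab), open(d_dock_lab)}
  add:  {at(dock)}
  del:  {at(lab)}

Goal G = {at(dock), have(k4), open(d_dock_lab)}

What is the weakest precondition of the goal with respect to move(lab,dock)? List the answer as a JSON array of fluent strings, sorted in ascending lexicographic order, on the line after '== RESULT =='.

Compute (G \ add) ∪ pre:
  G ∩ del = {}  (empty — regression defined)
  G \ add = {at(dock), have(k4), open(d_dock_lab)} \ {at(dock)} = {have(k4), open(d_dock_lab)}
  ∪ pre   = {have(k4), open(d_dock_lab)} ∪ {at(lab), open(d_dock_lab)}
          = {at(lab), have(k4), open(d_dock_lab)}

== RESULT ==
["at(lab)", "have(k4)", "open(d_dock_lab)"]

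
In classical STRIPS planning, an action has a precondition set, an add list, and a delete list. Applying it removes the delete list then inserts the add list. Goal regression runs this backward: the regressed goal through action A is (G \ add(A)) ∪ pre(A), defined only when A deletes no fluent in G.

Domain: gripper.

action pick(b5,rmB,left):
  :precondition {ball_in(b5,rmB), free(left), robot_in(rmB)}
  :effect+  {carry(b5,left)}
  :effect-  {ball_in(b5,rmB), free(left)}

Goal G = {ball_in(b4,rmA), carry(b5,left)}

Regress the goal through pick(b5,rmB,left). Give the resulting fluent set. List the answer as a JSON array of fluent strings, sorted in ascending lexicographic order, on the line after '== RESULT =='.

Regress:
  G ∩ del = {}  (empty — regression defined)
  G \ add = {ball_in(b4,rmA), carry(b5,left)} \ {carry(b5,left)} = {ball_in(b4,rmA)}
  ∪ pre   = {ball_in(b4,rmA)} ∪ {ball_in(b5,rmB), free(left), robot_in(rmB)}
          = {ball_in(b4,rmA), ball_in(b5,rmB), free(left), robot_in(rmB)}

== RESULT ==
["ball_in(b4,rmA)", "ball_in(b5,rmB)", "free(left)", "robot_in(rmB)"]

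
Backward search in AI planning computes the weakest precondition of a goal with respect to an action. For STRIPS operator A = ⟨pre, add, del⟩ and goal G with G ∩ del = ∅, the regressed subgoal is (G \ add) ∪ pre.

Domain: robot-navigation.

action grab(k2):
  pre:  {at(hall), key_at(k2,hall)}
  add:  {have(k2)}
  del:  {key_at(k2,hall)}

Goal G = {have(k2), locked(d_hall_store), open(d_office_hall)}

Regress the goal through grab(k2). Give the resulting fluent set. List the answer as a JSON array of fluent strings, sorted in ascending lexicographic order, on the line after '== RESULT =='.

Regress:
  G ∩ del = {}  (empty — regression defined)
  G \ add = {have(k2), locked(d_hall_store), open(d_office_hall)} \ {have(k2)} = {locked(d_hall_store), open(d_office_hall)}
  ∪ pre   = {locked(d_hall_store), open(d_office_hall)} ∪ {at(hall), key_at(k2,hall)}
          = {at(hall), key_at(k2,hall), locked(d_hall_store), open(d_office_hall)}

== RESULT ==
["at(hall)", "key_at(k2,hall)", "locked(d_hall_store)", "open(d_office_hall)"]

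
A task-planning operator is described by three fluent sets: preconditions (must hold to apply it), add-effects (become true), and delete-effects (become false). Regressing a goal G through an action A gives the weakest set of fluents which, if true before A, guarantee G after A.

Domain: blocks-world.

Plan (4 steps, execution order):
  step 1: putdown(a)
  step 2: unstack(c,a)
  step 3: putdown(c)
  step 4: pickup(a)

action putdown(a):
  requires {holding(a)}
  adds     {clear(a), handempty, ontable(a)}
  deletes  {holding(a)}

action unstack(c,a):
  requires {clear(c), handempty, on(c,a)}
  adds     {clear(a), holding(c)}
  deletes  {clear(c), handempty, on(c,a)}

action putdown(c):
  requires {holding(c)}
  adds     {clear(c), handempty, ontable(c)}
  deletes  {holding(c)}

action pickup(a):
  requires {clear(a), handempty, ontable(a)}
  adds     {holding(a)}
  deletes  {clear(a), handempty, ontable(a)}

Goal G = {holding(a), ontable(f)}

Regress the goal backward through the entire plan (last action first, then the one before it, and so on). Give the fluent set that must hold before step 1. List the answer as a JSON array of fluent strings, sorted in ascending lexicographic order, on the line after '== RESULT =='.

Regress step by step:
  through step 4 (pickup(a)): drop {holding(a)}, keep {ontable(f)}, require {clear(a), handempty, ontable(a)}
    → {clear(a), handempty, ontable(a), ontable(f)}
  through step 3 (putdown(c)): drop {handempty}, keep {clear(a), ontable(a), ontable(f)}, require {holding(c)}
    → {clear(a), holding(c), ontable(a), ontable(f)}
  through step 2 (unstack(c,a)): drop {clear(a), holding(c)}, keep {ontable(a), ontable(f)}, require {clear(c), handempty, on(c,a)}
    → {clear(c), handempty, on(c,a), ontable(a), ontable(f)}
  through step 1 (putdown(a)): drop {handempty, ontable(a)}, keep {clear(c), on(c,a), ontable(f)}, require {holding(a)}
    → {clear(c), holding(a), on(c,a), ontable(f)}

== RESULT ==
["clear(c)", "holding(a)", "on(c,a)", "ontable(f)"]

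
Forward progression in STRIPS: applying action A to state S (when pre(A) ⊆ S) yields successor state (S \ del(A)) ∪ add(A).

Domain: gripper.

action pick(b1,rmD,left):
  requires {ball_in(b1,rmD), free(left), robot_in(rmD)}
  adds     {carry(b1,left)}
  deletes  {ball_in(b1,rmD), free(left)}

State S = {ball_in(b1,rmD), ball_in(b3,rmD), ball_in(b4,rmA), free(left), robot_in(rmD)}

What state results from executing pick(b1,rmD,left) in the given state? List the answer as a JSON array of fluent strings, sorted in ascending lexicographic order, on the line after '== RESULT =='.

Progress:
  pre ⊆ S: {ball_in(b1,rmD), free(left), robot_in(rmD)} ⊆ S  — applicable
  S \ del = {ball_in(b3,rmD), ball_in(b4,rmA), robot_in(rmD)}
  ∪ add   = {ball_in(b3,rmD), ball_in(b4,rmA), carry(b1,left), robot_in(rmD)}

== RESULT ==
["ball_in(b3,rmD)", "ball_in(b4,rmA)", "carry(b1,left)", "robot_in(rmD)"]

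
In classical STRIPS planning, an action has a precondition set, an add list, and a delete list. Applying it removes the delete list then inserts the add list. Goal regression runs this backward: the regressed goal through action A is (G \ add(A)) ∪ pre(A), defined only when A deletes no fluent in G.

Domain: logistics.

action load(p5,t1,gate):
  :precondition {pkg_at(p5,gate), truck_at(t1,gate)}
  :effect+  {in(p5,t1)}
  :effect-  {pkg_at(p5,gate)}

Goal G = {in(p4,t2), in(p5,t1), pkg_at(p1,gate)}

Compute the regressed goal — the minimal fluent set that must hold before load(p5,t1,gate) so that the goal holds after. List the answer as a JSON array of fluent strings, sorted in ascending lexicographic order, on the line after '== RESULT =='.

Compute (G \ add) ∪ pre:
  G ∩ del = {}  (empty — regression defined)
  G \ add = {in(p4,t2), in(p5,t1), pkg_at(p1,gate)} \ {in(p5,t1)} = {in(p4,t2), pkg_at(p1,gate)}
  ∪ pre   = {in(p4,t2), pkg_at(p1,gate)} ∪ {pkg_at(p5,gate), truck_at(t1,gate)}
          = {in(p4,t2), pkg_at(p1,gate), pkg_at(p5,gate), truck_at(t1,gate)}

== RESULT ==
["in(p4,t2)", "pkg_at(p1,gate)", "pkg_at(p5,gate)", "truck_at(t1,gate)"]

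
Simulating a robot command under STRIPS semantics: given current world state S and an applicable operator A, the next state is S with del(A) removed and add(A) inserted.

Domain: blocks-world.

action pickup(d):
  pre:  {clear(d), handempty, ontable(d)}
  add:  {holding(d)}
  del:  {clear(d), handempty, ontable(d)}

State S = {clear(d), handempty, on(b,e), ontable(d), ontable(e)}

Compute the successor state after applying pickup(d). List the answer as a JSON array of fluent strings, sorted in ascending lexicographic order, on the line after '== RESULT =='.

Compute (S \ del) ∪ add:
  pre ⊆ S: {clear(d), handempty, ontable(d)} ⊆ S  — applicable
  S \ del = {on(b,e), ontable(e)}
  ∪ add   = {holding(d), on(b,e), ontable(e)}

== RESULT ==
["holding(d)", "on(b,e)", "ontable(e)"]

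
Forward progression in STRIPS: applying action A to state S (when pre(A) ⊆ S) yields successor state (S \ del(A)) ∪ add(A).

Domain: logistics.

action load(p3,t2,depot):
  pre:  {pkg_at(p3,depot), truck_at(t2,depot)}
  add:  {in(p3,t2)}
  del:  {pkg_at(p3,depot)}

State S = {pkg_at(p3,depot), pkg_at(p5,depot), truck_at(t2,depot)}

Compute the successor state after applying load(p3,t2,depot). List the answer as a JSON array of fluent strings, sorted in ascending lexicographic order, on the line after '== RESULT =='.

Compute (S \ del) ∪ add:
  pre ⊆ S: {pkg_at(p3,depot), truck_at(t2,depot)} ⊆ S  — applicable
  S \ del = {pkg_at(p5,depot), truck_at(t2,depot)}
  ∪ add   = {in(p3,t2), pkg_at(p5,depot), truck_at(t2,depot)}

== RESULT ==
["in(p3,t2)", "pkg_at(p5,depot)", "truck_at(t2,depot)"]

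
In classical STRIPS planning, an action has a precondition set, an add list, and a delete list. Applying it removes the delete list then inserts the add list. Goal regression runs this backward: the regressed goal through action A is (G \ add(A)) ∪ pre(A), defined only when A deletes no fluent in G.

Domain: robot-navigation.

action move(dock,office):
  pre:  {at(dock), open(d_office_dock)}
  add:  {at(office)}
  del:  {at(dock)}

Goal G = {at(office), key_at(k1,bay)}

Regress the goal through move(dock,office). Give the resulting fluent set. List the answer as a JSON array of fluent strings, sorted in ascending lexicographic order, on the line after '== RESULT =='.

Regress:
  G ∩ del = {}  (empty — regression defined)
  G \ add = {at(office), key_at(k1,bay)} \ {at(office)} = {key_at(k1,bay)}
  ∪ pre   = {key_at(k1,bay)} ∪ {at(dock), open(d_office_dock)}
          = {at(dock), key_at(k1,bay), open(d_office_dock)}

== RESULT ==
["at(dock)", "key_at(k1,bay)", "open(d_office_dock)"]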